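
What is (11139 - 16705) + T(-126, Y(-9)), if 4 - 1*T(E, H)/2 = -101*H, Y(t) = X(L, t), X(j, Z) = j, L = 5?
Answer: -4548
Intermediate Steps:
Y(t) = 5
T(E, H) = 8 + 202*H (T(E, H) = 8 - (-202)*H = 8 + 202*H)
(11139 - 16705) + T(-126, Y(-9)) = (11139 - 16705) + (8 + 202*5) = -5566 + (8 + 1010) = -5566 + 1018 = -4548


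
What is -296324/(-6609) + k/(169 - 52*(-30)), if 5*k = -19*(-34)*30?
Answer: 28313720/601419 ≈ 47.078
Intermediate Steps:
k = 3876 (k = (-19*(-34)*30)/5 = (646*30)/5 = (⅕)*19380 = 3876)
-296324/(-6609) + k/(169 - 52*(-30)) = -296324/(-6609) + 3876/(169 - 52*(-30)) = -296324*(-1/6609) + 3876/(169 + 1560) = 296324/6609 + 3876/1729 = 296324/6609 + 3876*(1/1729) = 296324/6609 + 204/91 = 28313720/601419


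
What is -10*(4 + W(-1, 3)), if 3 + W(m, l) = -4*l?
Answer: 110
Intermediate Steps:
W(m, l) = -3 - 4*l
-10*(4 + W(-1, 3)) = -10*(4 + (-3 - 4*3)) = -10*(4 + (-3 - 12)) = -10*(4 - 15) = -10*(-11) = 110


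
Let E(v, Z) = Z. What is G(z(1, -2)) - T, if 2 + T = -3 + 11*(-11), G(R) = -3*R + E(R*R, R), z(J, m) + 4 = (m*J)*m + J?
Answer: 124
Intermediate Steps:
z(J, m) = -4 + J + J*m² (z(J, m) = -4 + ((m*J)*m + J) = -4 + ((J*m)*m + J) = -4 + (J*m² + J) = -4 + (J + J*m²) = -4 + J + J*m²)
G(R) = -2*R (G(R) = -3*R + R = -2*R)
T = -126 (T = -2 + (-3 + 11*(-11)) = -2 + (-3 - 121) = -2 - 124 = -126)
G(z(1, -2)) - T = -2*(-4 + 1 + 1*(-2)²) - 1*(-126) = -2*(-4 + 1 + 1*4) + 126 = -2*(-4 + 1 + 4) + 126 = -2*1 + 126 = -2 + 126 = 124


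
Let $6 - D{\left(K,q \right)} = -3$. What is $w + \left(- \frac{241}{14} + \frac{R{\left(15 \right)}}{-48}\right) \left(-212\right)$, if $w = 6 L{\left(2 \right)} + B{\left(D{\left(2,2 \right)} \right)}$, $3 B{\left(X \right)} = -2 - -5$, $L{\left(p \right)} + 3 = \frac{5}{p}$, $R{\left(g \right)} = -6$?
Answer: $\frac{50693}{14} \approx 3620.9$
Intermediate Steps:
$D{\left(K,q \right)} = 9$ ($D{\left(K,q \right)} = 6 - -3 = 6 + 3 = 9$)
$L{\left(p \right)} = -3 + \frac{5}{p}$
$B{\left(X \right)} = 1$ ($B{\left(X \right)} = \frac{-2 - -5}{3} = \frac{-2 + 5}{3} = \frac{1}{3} \cdot 3 = 1$)
$w = -2$ ($w = 6 \left(-3 + \frac{5}{2}\right) + 1 = 6 \left(- \frac{1}{2}\right) + 1 = -3 + 1 = -2$)
$w + \left(- \frac{241}{14} + \frac{R{\left(15 \right)}}{-48}\right) \left(-212\right) = -2 + \left(- \frac{241}{14} - \frac{6}{-48}\right) \left(-212\right) = -2 + \left(\left(-241\right) \frac{1}{14} - - \frac{1}{8}\right) \left(-212\right) = -2 + \left(- \frac{241}{14} + \frac{1}{8}\right) \left(-212\right) = -2 - - \frac{50721}{14} = -2 + \frac{50721}{14} = \frac{50693}{14}$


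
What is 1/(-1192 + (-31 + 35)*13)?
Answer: -1/1140 ≈ -0.00087719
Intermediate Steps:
1/(-1192 + (-31 + 35)*13) = 1/(-1192 + 4*13) = 1/(-1192 + 52) = 1/(-1140) = -1/1140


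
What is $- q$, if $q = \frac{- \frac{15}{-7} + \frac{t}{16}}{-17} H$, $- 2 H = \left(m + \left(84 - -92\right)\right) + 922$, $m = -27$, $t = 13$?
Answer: $- \frac{2979}{32} \approx -93.094$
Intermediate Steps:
$H = - \frac{1071}{2}$ ($H = - \frac{\left(-27 + \left(84 - -92\right)\right) + 922}{2} = - \frac{\left(-27 + \left(84 + 92\right)\right) + 922}{2} = - \frac{\left(-27 + 176\right) + 922}{2} = - \frac{149 + 922}{2} = \left(- \frac{1}{2}\right) 1071 = - \frac{1071}{2} \approx -535.5$)
$q = \frac{2979}{32}$ ($q = \frac{- \frac{15}{-7} + \frac{13}{16}}{-17} \left(- \frac{1071}{2}\right) = \left(\left(-15\right) \left(- \frac{1}{7}\right) + 13 \cdot \frac{1}{16}\right) \left(- \frac{1}{17}\right) \left(- \frac{1071}{2}\right) = \left(\frac{15}{7} + \frac{13}{16}\right) \left(- \frac{1}{17}\right) \left(- \frac{1071}{2}\right) = \frac{331}{112} \left(- \frac{1}{17}\right) \left(- \frac{1071}{2}\right) = \left(- \frac{331}{1904}\right) \left(- \frac{1071}{2}\right) = \frac{2979}{32} \approx 93.094$)
$- q = \left(-1\right) \frac{2979}{32} = - \frac{2979}{32}$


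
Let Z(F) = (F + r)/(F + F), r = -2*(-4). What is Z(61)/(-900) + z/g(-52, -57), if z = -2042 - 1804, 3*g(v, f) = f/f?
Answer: -422290823/36600 ≈ -11538.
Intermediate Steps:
g(v, f) = ⅓ (g(v, f) = (f/f)/3 = (⅓)*1 = ⅓)
z = -3846
r = 8
Z(F) = (8 + F)/(2*F) (Z(F) = (F + 8)/(F + F) = (8 + F)/((2*F)) = (8 + F)*(1/(2*F)) = (8 + F)/(2*F))
Z(61)/(-900) + z/g(-52, -57) = ((½)*(8 + 61)/61)/(-900) - 3846/⅓ = ((½)*(1/61)*69)*(-1/900) - 3846*3 = (69/122)*(-1/900) - 11538 = -23/36600 - 11538 = -422290823/36600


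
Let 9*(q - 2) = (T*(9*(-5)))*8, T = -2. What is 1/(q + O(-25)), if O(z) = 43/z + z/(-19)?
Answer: 475/38758 ≈ 0.012256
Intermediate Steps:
O(z) = 43/z - z/19 (O(z) = 43/z + z*(-1/19) = 43/z - z/19)
q = 82 (q = 2 + (-18*(-5)*8)/9 = 2 + (-2*(-45)*8)/9 = 2 + (90*8)/9 = 2 + (⅑)*720 = 2 + 80 = 82)
1/(q + O(-25)) = 1/(82 + (43/(-25) - 1/19*(-25))) = 1/(82 + (43*(-1/25) + 25/19)) = 1/(82 + (-43/25 + 25/19)) = 1/(82 - 192/475) = 1/(38758/475) = 475/38758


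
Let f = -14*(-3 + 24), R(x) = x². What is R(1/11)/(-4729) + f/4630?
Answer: -84117038/1324663835 ≈ -0.063501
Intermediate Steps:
f = -294 (f = -14*21 = -294)
R(1/11)/(-4729) + f/4630 = (1/11)²/(-4729) - 294/4630 = (1/11)²*(-1/4729) - 294*1/4630 = (1/121)*(-1/4729) - 147/2315 = -1/572209 - 147/2315 = -84117038/1324663835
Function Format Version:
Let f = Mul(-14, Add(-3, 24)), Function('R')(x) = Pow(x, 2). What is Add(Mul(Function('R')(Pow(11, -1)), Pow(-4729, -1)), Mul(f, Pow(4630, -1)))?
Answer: Rational(-84117038, 1324663835) ≈ -0.063501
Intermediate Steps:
f = -294 (f = Mul(-14, 21) = -294)
Add(Mul(Function('R')(Pow(11, -1)), Pow(-4729, -1)), Mul(f, Pow(4630, -1))) = Add(Mul(Pow(Pow(11, -1), 2), Pow(-4729, -1)), Mul(-294, Pow(4630, -1))) = Add(Mul(Pow(Rational(1, 11), 2), Rational(-1, 4729)), Mul(-294, Rational(1, 4630))) = Add(Mul(Rational(1, 121), Rational(-1, 4729)), Rational(-147, 2315)) = Add(Rational(-1, 572209), Rational(-147, 2315)) = Rational(-84117038, 1324663835)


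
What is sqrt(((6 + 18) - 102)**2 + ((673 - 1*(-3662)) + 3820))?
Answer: sqrt(14239) ≈ 119.33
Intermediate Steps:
sqrt(((6 + 18) - 102)**2 + ((673 - 1*(-3662)) + 3820)) = sqrt((24 - 102)**2 + ((673 + 3662) + 3820)) = sqrt((-78)**2 + (4335 + 3820)) = sqrt(6084 + 8155) = sqrt(14239)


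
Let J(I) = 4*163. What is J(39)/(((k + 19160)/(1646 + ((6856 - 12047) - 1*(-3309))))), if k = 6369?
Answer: -153872/25529 ≈ -6.0273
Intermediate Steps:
J(I) = 652
J(39)/(((k + 19160)/(1646 + ((6856 - 12047) - 1*(-3309))))) = 652/(((6369 + 19160)/(1646 + ((6856 - 12047) - 1*(-3309))))) = 652/((25529/(1646 + (-5191 + 3309)))) = 652/((25529/(1646 - 1882))) = 652/((25529/(-236))) = 652/((25529*(-1/236))) = 652/(-25529/236) = 652*(-236/25529) = -153872/25529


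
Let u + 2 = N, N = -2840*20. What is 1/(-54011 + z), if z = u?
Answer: -1/110813 ≈ -9.0242e-6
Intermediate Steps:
N = -56800
u = -56802 (u = -2 - 56800 = -56802)
z = -56802
1/(-54011 + z) = 1/(-54011 - 56802) = 1/(-110813) = -1/110813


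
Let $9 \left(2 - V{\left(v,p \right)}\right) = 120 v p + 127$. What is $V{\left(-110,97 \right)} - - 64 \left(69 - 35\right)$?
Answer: $\frac{1299875}{9} \approx 1.4443 \cdot 10^{5}$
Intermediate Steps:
$V{\left(v,p \right)} = - \frac{109}{9} - \frac{40 p v}{3}$ ($V{\left(v,p \right)} = 2 - \frac{120 v p + 127}{9} = 2 - \frac{120 p v + 127}{9} = 2 - \frac{127 + 120 p v}{9} = 2 - \left(\frac{127}{9} + \frac{40 p v}{3}\right) = - \frac{109}{9} - \frac{40 p v}{3}$)
$V{\left(-110,97 \right)} - - 64 \left(69 - 35\right) = \left(- \frac{109}{9} - \frac{3880}{3} \left(-110\right)\right) - - 64 \left(69 - 35\right) = \left(- \frac{109}{9} + \frac{426800}{3}\right) - \left(-64\right) 34 = \frac{1280291}{9} - -2176 = \frac{1280291}{9} + 2176 = \frac{1299875}{9}$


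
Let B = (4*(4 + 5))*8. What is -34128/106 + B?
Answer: -1800/53 ≈ -33.962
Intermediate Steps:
B = 288 (B = (4*9)*8 = 36*8 = 288)
-34128/106 + B = -34128/106 + 288 = -216*79/53 + 288 = -17064/53 + 288 = -1800/53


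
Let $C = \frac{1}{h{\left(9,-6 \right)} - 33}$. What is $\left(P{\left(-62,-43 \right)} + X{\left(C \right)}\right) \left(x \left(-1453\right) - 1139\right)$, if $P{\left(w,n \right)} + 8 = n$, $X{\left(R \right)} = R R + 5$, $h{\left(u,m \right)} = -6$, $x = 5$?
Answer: $\frac{587985860}{1521} \approx 3.8658 \cdot 10^{5}$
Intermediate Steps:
$C = - \frac{1}{39}$ ($C = \frac{1}{-6 - 33} = \frac{1}{-39} = - \frac{1}{39} \approx -0.025641$)
$X{\left(R \right)} = 5 + R^{2}$ ($X{\left(R \right)} = R^{2} + 5 = 5 + R^{2}$)
$P{\left(w,n \right)} = -8 + n$
$\left(P{\left(-62,-43 \right)} + X{\left(C \right)}\right) \left(x \left(-1453\right) - 1139\right) = \left(\left(-8 - 43\right) + \left(5 + \left(- \frac{1}{39}\right)^{2}\right)\right) \left(5 \left(-1453\right) - 1139\right) = \left(-51 + \left(5 + \frac{1}{1521}\right)\right) \left(-7265 - 1139\right) = \left(-51 + \frac{7606}{1521}\right) \left(-8404\right) = \left(- \frac{69965}{1521}\right) \left(-8404\right) = \frac{587985860}{1521}$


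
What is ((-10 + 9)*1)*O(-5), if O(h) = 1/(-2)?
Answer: ½ ≈ 0.50000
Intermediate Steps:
O(h) = -½ (O(h) = 1*(-½) = -½)
((-10 + 9)*1)*O(-5) = ((-10 + 9)*1)*(-½) = -1*1*(-½) = -1*(-½) = ½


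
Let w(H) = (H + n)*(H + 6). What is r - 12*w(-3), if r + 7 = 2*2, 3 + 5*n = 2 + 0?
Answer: 561/5 ≈ 112.20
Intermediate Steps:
n = -⅕ (n = -⅗ + (2 + 0)/5 = -⅗ + (⅕)*2 = -⅗ + ⅖ = -⅕ ≈ -0.20000)
r = -3 (r = -7 + 2*2 = -7 + 4 = -3)
w(H) = (6 + H)*(-⅕ + H) (w(H) = (H - ⅕)*(H + 6) = (-⅕ + H)*(6 + H) = (6 + H)*(-⅕ + H))
r - 12*w(-3) = -3 - 12*(-6/5 + (-3)² + (29/5)*(-3)) = -3 - 12*(-6/5 + 9 - 87/5) = -3 - 12*(-48/5) = -3 + 576/5 = 561/5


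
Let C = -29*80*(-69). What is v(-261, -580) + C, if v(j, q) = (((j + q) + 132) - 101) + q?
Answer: 158690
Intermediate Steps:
v(j, q) = 31 + j + 2*q (v(j, q) = ((132 + j + q) - 101) + q = (31 + j + q) + q = 31 + j + 2*q)
C = 160080 (C = -2320*(-69) = 160080)
v(-261, -580) + C = (31 - 261 + 2*(-580)) + 160080 = (31 - 261 - 1160) + 160080 = -1390 + 160080 = 158690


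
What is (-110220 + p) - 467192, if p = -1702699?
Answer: -2280111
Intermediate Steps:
(-110220 + p) - 467192 = (-110220 - 1702699) - 467192 = -1812919 - 467192 = -2280111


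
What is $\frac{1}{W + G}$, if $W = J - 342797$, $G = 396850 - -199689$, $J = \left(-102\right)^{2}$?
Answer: $\frac{1}{264146} \approx 3.7858 \cdot 10^{-6}$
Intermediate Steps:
$J = 10404$
$G = 596539$ ($G = 396850 + 199689 = 596539$)
$W = -332393$ ($W = 10404 - 342797 = -332393$)
$\frac{1}{W + G} = \frac{1}{-332393 + 596539} = \frac{1}{264146}$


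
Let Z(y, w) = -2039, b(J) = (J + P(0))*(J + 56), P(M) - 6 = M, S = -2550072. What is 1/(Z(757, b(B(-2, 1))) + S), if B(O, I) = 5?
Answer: -1/2552111 ≈ -3.9183e-7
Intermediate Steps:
P(M) = 6 + M
b(J) = (6 + J)*(56 + J) (b(J) = (J + (6 + 0))*(J + 56) = (J + 6)*(56 + J) = (6 + J)*(56 + J))
1/(Z(757, b(B(-2, 1))) + S) = 1/(-2039 - 2550072) = 1/(-2552111) = -1/2552111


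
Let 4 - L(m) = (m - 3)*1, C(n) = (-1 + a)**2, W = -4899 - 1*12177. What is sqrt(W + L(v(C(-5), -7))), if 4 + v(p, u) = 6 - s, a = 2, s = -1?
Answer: 4*I*sqrt(1067) ≈ 130.66*I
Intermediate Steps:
W = -17076 (W = -4899 - 12177 = -17076)
C(n) = 1 (C(n) = (-1 + 2)**2 = 1**2 = 1)
v(p, u) = 3 (v(p, u) = -4 + (6 - 1*(-1)) = -4 + (6 + 1) = -4 + 7 = 3)
L(m) = 7 - m (L(m) = 4 - (m - 3) = 4 - (-3 + m) = 4 + (3 - m) = 7 - m)
sqrt(W + L(v(C(-5), -7))) = sqrt(-17076 + (7 - 1*3)) = sqrt(-17076 + (7 - 3)) = sqrt(-17076 + 4) = sqrt(-17072) = 4*I*sqrt(1067)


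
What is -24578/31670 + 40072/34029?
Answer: 216357739/538849215 ≈ 0.40152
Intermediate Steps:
-24578/31670 + 40072/34029 = -24578*1/31670 + 40072*(1/34029) = -12289/15835 + 40072/34029 = 216357739/538849215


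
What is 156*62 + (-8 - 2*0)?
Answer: 9664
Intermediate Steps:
156*62 + (-8 - 2*0) = 9672 + (-8 + 0) = 9672 - 8 = 9664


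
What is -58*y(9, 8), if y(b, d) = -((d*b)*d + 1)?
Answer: 33466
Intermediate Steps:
y(b, d) = -1 - b*d² (y(b, d) = -((b*d)*d + 1) = -(b*d² + 1) = -(1 + b*d²) = -1 - b*d²)
-58*y(9, 8) = -58*(-1 - 1*9*8²) = -58*(-1 - 1*9*64) = -58*(-1 - 576) = -58*(-577) = 33466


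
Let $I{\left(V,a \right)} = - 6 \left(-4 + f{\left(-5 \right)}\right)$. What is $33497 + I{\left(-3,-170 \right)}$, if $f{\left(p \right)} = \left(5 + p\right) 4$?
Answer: $33521$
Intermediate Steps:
$f{\left(p \right)} = 20 + 4 p$
$I{\left(V,a \right)} = 24$ ($I{\left(V,a \right)} = - 6 \left(-4 + \left(20 + 4 \left(-5\right)\right)\right) = - 6 \left(-4 + \left(20 - 20\right)\right) = - 6 \left(-4 + 0\right) = \left(-6\right) \left(-4\right) = 24$)
$33497 + I{\left(-3,-170 \right)} = 33497 + 24 = 33521$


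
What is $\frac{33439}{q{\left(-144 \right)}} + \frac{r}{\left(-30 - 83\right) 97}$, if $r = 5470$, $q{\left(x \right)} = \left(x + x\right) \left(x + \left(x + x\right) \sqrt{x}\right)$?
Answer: $- \frac{130526986801}{262289539584} - \frac{33439 i}{997056} \approx -0.49764 - 0.033538 i$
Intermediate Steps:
$q{\left(x \right)} = 2 x \left(x + 2 x^{\frac{3}{2}}\right)$ ($q{\left(x \right)} = 2 x \left(x + 2 x \sqrt{x}\right) = 2 x \left(x + 2 x^{\frac{3}{2}}\right)$)
$\frac{33439}{q{\left(-144 \right)}} + \frac{r}{\left(-30 - 83\right) 97} = \frac{33439}{2 \left(-144\right)^{2} + 4 \left(-144\right)^{\frac{5}{2}}} + \frac{5470}{\left(-30 - 83\right) 97} = \frac{33439}{2 \cdot 20736 + 4 \cdot 248832 i} + \frac{5470}{\left(-113\right) 97} = \frac{33439}{41472 + 995328 i} + \frac{5470}{-10961} = 33439 \frac{41472 - 995328 i}{992397754368} + 5470 \left(- \frac{1}{10961}\right) = \frac{33439 \left(41472 - 995328 i\right)}{992397754368} - \frac{5470}{10961} = - \frac{5470}{10961} + \frac{33439 \left(41472 - 995328 i\right)}{992397754368}$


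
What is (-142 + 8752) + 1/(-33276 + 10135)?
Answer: 199244009/23141 ≈ 8610.0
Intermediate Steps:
(-142 + 8752) + 1/(-33276 + 10135) = 8610 + 1/(-23141) = 8610 - 1/23141 = 199244009/23141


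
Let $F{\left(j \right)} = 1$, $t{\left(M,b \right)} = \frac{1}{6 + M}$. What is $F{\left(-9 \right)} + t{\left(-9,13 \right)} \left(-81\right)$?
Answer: $28$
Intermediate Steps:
$F{\left(-9 \right)} + t{\left(-9,13 \right)} \left(-81\right) = 1 + \frac{1}{6 - 9} \left(-81\right) = 1 + \frac{1}{-3} \left(-81\right) = 1 - -27 = 1 + 27 = 28$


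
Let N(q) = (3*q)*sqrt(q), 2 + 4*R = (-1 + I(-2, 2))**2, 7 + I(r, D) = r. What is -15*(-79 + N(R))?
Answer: 1185 - 15435*sqrt(2)/4 ≈ -4272.1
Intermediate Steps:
I(r, D) = -7 + r
R = 49/2 (R = -1/2 + (-1 + (-7 - 2))**2/4 = -1/2 + (-1 - 9)**2/4 = -1/2 + (1/4)*(-10)**2 = -1/2 + (1/4)*100 = -1/2 + 25 = 49/2 ≈ 24.500)
N(q) = 3*q**(3/2)
-15*(-79 + N(R)) = -15*(-79 + 3*(49/2)**(3/2)) = -15*(-79 + 3*(343*sqrt(2)/4)) = -15*(-79 + 1029*sqrt(2)/4) = 1185 - 15435*sqrt(2)/4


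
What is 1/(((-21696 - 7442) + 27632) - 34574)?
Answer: -1/36080 ≈ -2.7716e-5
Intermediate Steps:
1/(((-21696 - 7442) + 27632) - 34574) = 1/((-29138 + 27632) - 34574) = 1/(-1506 - 34574) = 1/(-36080) = -1/36080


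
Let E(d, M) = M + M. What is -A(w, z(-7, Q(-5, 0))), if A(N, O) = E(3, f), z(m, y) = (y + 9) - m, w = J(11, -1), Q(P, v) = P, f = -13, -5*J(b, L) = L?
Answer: 26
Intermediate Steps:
J(b, L) = -L/5
w = 1/5 (w = -1/5*(-1) = 1/5 ≈ 0.20000)
E(d, M) = 2*M
z(m, y) = 9 + y - m (z(m, y) = (9 + y) - m = 9 + y - m)
A(N, O) = -26 (A(N, O) = 2*(-13) = -26)
-A(w, z(-7, Q(-5, 0))) = -1*(-26) = 26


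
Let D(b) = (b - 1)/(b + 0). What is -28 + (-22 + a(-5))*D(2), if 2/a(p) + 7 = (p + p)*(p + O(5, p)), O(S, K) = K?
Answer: -3626/93 ≈ -38.989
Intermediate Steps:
a(p) = 2/(-7 + 4*p²) (a(p) = 2/(-7 + (p + p)*(p + p)) = 2/(-7 + (2*p)*(2*p)) = 2/(-7 + 4*p²))
D(b) = (-1 + b)/b
-28 + (-22 + a(-5))*D(2) = -28 + (-22 + 2/(-7 + 4*(-5)²))*((-1 + 2)/2) = -28 + (-22 + 2/(-7 + 4*25))*((½)*1) = -28 + (-22 + 2/(-7 + 100))*(½) = -28 + (-22 + 2/93)*(½) = -28 - 2044/93*½ = -28 - 1022/93 = -3626/93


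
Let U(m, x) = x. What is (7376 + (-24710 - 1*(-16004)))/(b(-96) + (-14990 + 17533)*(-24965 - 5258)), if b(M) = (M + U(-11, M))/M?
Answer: 1330/76857087 ≈ 1.7305e-5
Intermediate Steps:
b(M) = 2 (b(M) = (M + M)/M = (2*M)/M = 2)
(7376 + (-24710 - 1*(-16004)))/(b(-96) + (-14990 + 17533)*(-24965 - 5258)) = (7376 + (-24710 - 1*(-16004)))/(2 + (-14990 + 17533)*(-24965 - 5258)) = (7376 + (-24710 + 16004))/(2 + 2543*(-30223)) = (7376 - 8706)/(2 - 76857089) = -1330/(-76857087) = -1330*(-1/76857087) = 1330/76857087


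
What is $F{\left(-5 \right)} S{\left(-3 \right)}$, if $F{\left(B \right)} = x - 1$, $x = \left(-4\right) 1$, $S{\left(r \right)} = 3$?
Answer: $-15$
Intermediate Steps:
$x = -4$
$F{\left(B \right)} = -5$ ($F{\left(B \right)} = -4 - 1 = -5$)
$F{\left(-5 \right)} S{\left(-3 \right)} = \left(-5\right) 3 = -15$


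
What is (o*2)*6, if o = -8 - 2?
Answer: -120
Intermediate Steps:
o = -10
(o*2)*6 = -10*2*6 = -20*6 = -120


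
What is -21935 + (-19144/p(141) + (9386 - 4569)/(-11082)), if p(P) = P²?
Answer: -1611018121285/73440414 ≈ -21936.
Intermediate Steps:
-21935 + (-19144/p(141) + (9386 - 4569)/(-11082)) = -21935 + (-19144/(141²) + (9386 - 4569)/(-11082)) = -21935 + (-19144/19881 + 4817*(-1/11082)) = -21935 + (-19144*1/19881 - 4817/11082) = -21935 + (-19144/19881 - 4817/11082) = -21935 - 102640195/73440414 = -1611018121285/73440414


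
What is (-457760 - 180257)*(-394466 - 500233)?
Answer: 570833171883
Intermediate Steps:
(-457760 - 180257)*(-394466 - 500233) = -638017*(-894699) = 570833171883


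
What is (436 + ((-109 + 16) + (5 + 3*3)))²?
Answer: 127449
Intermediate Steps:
(436 + ((-109 + 16) + (5 + 3*3)))² = (436 + (-93 + (5 + 9)))² = (436 + (-93 + 14))² = (436 - 79)² = 357² = 127449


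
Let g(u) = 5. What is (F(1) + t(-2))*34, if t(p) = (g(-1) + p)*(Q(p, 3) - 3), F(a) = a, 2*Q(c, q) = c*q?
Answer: -578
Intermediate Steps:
Q(c, q) = c*q/2 (Q(c, q) = (c*q)/2 = c*q/2)
t(p) = (-3 + 3*p/2)*(5 + p) (t(p) = (5 + p)*((½)*p*3 - 3) = (5 + p)*(3*p/2 - 3) = (5 + p)*(-3 + 3*p/2) = (-3 + 3*p/2)*(5 + p))
(F(1) + t(-2))*34 = (1 + (-15 + (3/2)*(-2)² + (9/2)*(-2)))*34 = (1 + (-15 + (3/2)*4 - 9))*34 = (1 + (-15 + 6 - 9))*34 = (1 - 18)*34 = -17*34 = -578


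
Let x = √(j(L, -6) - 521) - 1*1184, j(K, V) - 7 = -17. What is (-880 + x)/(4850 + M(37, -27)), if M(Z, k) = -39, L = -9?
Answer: -2064/4811 + 3*I*√59/4811 ≈ -0.42902 + 0.0047897*I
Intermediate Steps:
j(K, V) = -10 (j(K, V) = 7 - 17 = -10)
x = -1184 + 3*I*√59 (x = √(-10 - 521) - 1*1184 = √(-531) - 1184 = 3*I*√59 - 1184 = -1184 + 3*I*√59 ≈ -1184.0 + 23.043*I)
(-880 + x)/(4850 + M(37, -27)) = (-880 + (-1184 + 3*I*√59))/(4850 - 39) = (-2064 + 3*I*√59)/4811 = (-2064 + 3*I*√59)*(1/4811) = -2064/4811 + 3*I*√59/4811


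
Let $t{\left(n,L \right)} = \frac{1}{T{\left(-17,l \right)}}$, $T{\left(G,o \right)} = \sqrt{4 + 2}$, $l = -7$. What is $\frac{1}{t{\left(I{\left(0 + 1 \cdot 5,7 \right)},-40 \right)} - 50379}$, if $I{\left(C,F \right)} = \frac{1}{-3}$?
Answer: $- \frac{302274}{15228261845} - \frac{\sqrt{6}}{15228261845} \approx -1.985 \cdot 10^{-5}$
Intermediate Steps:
$T{\left(G,o \right)} = \sqrt{6}$
$I{\left(C,F \right)} = - \frac{1}{3}$
$t{\left(n,L \right)} = \frac{\sqrt{6}}{6}$ ($t{\left(n,L \right)} = \frac{1}{\sqrt{6}} = \frac{\sqrt{6}}{6}$)
$\frac{1}{t{\left(I{\left(0 + 1 \cdot 5,7 \right)},-40 \right)} - 50379} = \frac{1}{\frac{\sqrt{6}}{6} - 50379} = \frac{1}{-50379 + \frac{\sqrt{6}}{6}}$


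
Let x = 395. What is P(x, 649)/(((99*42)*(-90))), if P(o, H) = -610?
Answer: 61/37422 ≈ 0.0016301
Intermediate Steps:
P(x, 649)/(((99*42)*(-90))) = -610/((99*42)*(-90)) = -610/(4158*(-90)) = -610/(-374220) = -610*(-1/374220) = 61/37422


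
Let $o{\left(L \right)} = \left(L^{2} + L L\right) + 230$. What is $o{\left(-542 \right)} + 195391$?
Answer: $783149$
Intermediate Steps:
$o{\left(L \right)} = 230 + 2 L^{2}$ ($o{\left(L \right)} = \left(L^{2} + L^{2}\right) + 230 = 2 L^{2} + 230 = 230 + 2 L^{2}$)
$o{\left(-542 \right)} + 195391 = \left(230 + 2 \left(-542\right)^{2}\right) + 195391 = \left(230 + 2 \cdot 293764\right) + 195391 = \left(230 + 587528\right) + 195391 = 587758 + 195391 = 783149$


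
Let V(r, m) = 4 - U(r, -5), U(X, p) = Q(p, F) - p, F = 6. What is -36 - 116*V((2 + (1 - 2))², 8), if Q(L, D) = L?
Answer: -500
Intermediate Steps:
U(X, p) = 0 (U(X, p) = p - p = 0)
V(r, m) = 4 (V(r, m) = 4 - 1*0 = 4 + 0 = 4)
-36 - 116*V((2 + (1 - 2))², 8) = -36 - 116*4 = -36 - 464 = -500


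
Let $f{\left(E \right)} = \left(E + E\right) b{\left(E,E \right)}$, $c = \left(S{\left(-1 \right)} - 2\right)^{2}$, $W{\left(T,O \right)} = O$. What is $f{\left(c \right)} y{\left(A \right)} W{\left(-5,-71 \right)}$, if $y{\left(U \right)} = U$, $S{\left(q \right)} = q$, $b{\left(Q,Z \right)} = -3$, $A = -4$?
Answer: $-15336$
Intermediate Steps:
$c = 9$ ($c = \left(-1 - 2\right)^{2} = \left(-3\right)^{2} = 9$)
$f{\left(E \right)} = - 6 E$ ($f{\left(E \right)} = \left(E + E\right) \left(-3\right) = 2 E \left(-3\right) = - 6 E$)
$f{\left(c \right)} y{\left(A \right)} W{\left(-5,-71 \right)} = \left(-6\right) 9 \left(-4\right) \left(-71\right) = \left(-54\right) \left(-4\right) \left(-71\right) = 216 \left(-71\right) = -15336$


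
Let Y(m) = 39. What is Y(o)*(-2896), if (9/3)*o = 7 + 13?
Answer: -112944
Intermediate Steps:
o = 20/3 (o = (7 + 13)/3 = (⅓)*20 = 20/3 ≈ 6.6667)
Y(o)*(-2896) = 39*(-2896) = -112944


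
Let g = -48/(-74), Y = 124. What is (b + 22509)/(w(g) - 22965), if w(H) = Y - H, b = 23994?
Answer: -1720611/845141 ≈ -2.0359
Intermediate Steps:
g = 24/37 (g = -48*(-1/74) = 24/37 ≈ 0.64865)
w(H) = 124 - H
(b + 22509)/(w(g) - 22965) = (23994 + 22509)/((124 - 1*24/37) - 22965) = 46503/((124 - 24/37) - 22965) = 46503/(4564/37 - 22965) = 46503/(-845141/37) = 46503*(-37/845141) = -1720611/845141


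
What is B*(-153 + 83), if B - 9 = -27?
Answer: 1260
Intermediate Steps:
B = -18 (B = 9 - 27 = -18)
B*(-153 + 83) = -18*(-153 + 83) = -18*(-70) = 1260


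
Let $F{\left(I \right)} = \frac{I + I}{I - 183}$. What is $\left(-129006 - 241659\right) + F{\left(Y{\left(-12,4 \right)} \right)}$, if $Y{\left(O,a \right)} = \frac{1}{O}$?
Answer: $- \frac{814351003}{2197} \approx -3.7067 \cdot 10^{5}$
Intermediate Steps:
$F{\left(I \right)} = \frac{2 I}{-183 + I}$
$\left(-129006 - 241659\right) + F{\left(Y{\left(-12,4 \right)} \right)} = \left(-129006 - 241659\right) + \frac{2}{\left(-12\right) \left(-183 + \frac{1}{-12}\right)} = -370665 + 2 \left(- \frac{1}{12}\right) \frac{1}{-183 - \frac{1}{12}} = -370665 + 2 \left(- \frac{1}{12}\right) \frac{1}{- \frac{2197}{12}} = -370665 + 2 \left(- \frac{1}{12}\right) \left(- \frac{12}{2197}\right) = -370665 + \frac{2}{2197} = - \frac{814351003}{2197}$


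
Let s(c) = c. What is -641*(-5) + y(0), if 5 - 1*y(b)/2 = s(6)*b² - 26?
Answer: 3267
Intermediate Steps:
y(b) = 62 - 12*b² (y(b) = 10 - 2*(6*b² - 26) = 10 - 2*(-26 + 6*b²) = 10 + (52 - 12*b²) = 62 - 12*b²)
-641*(-5) + y(0) = -641*(-5) + (62 - 12*0²) = 3205 + (62 - 12*0) = 3205 + (62 + 0) = 3205 + 62 = 3267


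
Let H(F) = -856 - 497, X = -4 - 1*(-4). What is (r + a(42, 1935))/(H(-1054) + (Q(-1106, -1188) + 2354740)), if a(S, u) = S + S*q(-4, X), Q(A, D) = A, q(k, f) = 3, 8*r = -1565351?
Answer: -1564007/18818248 ≈ -0.083111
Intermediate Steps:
r = -1565351/8 (r = (⅛)*(-1565351) = -1565351/8 ≈ -1.9567e+5)
X = 0 (X = -4 + 4 = 0)
a(S, u) = 4*S (a(S, u) = S + S*3 = S + 3*S = 4*S)
H(F) = -1353
(r + a(42, 1935))/(H(-1054) + (Q(-1106, -1188) + 2354740)) = (-1565351/8 + 4*42)/(-1353 + (-1106 + 2354740)) = (-1565351/8 + 168)/(-1353 + 2353634) = -1564007/8/2352281 = -1564007/8*1/2352281 = -1564007/18818248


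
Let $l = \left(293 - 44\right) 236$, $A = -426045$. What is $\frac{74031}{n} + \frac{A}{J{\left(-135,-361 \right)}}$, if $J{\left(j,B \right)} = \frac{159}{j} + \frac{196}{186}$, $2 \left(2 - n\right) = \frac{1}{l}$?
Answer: $\frac{141206114186289}{40664515} \approx 3.4725 \cdot 10^{6}$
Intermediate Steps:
$l = 58764$ ($l = 249 \cdot 236 = 58764$)
$n = \frac{235055}{117528}$ ($n = 2 - \frac{1}{2 \cdot 58764} = 2 - \frac{1}{117528} = \frac{235055}{117528} \approx 2.0$)
$J{\left(j,B \right)} = \frac{98}{93} + \frac{159}{j}$ ($J{\left(j,B \right)} = \frac{159}{j} + 196 \cdot \frac{1}{186} = \frac{159}{j} + \frac{98}{93} = \frac{98}{93} + \frac{159}{j}$)
$\frac{74031}{n} + \frac{A}{J{\left(-135,-361 \right)}} = \frac{74031}{\frac{235055}{117528}} - \frac{426045}{\frac{98}{93} + \frac{159}{-135}} = 74031 \cdot \frac{117528}{235055} - \frac{426045}{\frac{98}{93} + 159 \left(- \frac{1}{135}\right)} = \frac{8700715368}{235055} - \frac{426045}{\frac{98}{93} - \frac{53}{45}} = \frac{8700715368}{235055} - \frac{426045}{- \frac{173}{1395}} = \frac{8700715368}{235055} - - \frac{594332775}{173} = \frac{8700715368}{235055} + \frac{594332775}{173} = \frac{141206114186289}{40664515}$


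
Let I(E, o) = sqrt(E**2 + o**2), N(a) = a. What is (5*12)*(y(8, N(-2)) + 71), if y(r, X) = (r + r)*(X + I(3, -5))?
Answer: 2340 + 960*sqrt(34) ≈ 7937.7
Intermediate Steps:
y(r, X) = 2*r*(X + sqrt(34)) (y(r, X) = (r + r)*(X + sqrt(3**2 + (-5)**2)) = (2*r)*(X + sqrt(9 + 25)) = (2*r)*(X + sqrt(34)) = 2*r*(X + sqrt(34)))
(5*12)*(y(8, N(-2)) + 71) = (5*12)*(2*8*(-2 + sqrt(34)) + 71) = 60*((-32 + 16*sqrt(34)) + 71) = 60*(39 + 16*sqrt(34)) = 2340 + 960*sqrt(34)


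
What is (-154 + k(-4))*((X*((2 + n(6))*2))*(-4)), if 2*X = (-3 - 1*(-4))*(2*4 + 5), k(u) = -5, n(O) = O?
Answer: 66144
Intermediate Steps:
X = 13/2 (X = ((-3 - 1*(-4))*(2*4 + 5))/2 = ((-3 + 4)*(8 + 5))/2 = (1*13)/2 = (½)*13 = 13/2 ≈ 6.5000)
(-154 + k(-4))*((X*((2 + n(6))*2))*(-4)) = (-154 - 5)*((13*((2 + 6)*2)/2)*(-4)) = -159*13*(8*2)/2*(-4) = -159*(13/2)*16*(-4) = -16536*(-4) = -159*(-416) = 66144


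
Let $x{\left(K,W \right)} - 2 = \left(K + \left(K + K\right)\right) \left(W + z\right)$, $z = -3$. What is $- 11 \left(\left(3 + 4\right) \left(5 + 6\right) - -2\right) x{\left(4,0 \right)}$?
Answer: $29546$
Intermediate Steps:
$x{\left(K,W \right)} = 2 + 3 K \left(-3 + W\right)$ ($x{\left(K,W \right)} = 2 + \left(K + \left(K + K\right)\right) \left(W - 3\right) = 2 + \left(K + 2 K\right) \left(-3 + W\right) = 2 + 3 K \left(-3 + W\right)$)
$- 11 \left(\left(3 + 4\right) \left(5 + 6\right) - -2\right) x{\left(4,0 \right)} = - 11 \left(\left(3 + 4\right) \left(5 + 6\right) - -2\right) \left(2 - 36 + 3 \cdot 4 \cdot 0\right) = - 11 \left(7 \cdot 11 + 2\right) \left(2 - 36 + 0\right) = - 11 \left(77 + 2\right) \left(-34\right) = \left(-11\right) 79 \left(-34\right) = \left(-869\right) \left(-34\right) = 29546$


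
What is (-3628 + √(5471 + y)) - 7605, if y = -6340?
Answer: -11233 + I*√869 ≈ -11233.0 + 29.479*I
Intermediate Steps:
(-3628 + √(5471 + y)) - 7605 = (-3628 + √(5471 - 6340)) - 7605 = (-3628 + √(-869)) - 7605 = (-3628 + I*√869) - 7605 = -11233 + I*√869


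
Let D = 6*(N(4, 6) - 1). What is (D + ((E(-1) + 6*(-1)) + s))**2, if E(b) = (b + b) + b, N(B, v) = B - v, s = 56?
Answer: 841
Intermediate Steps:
E(b) = 3*b (E(b) = 2*b + b = 3*b)
D = -18 (D = 6*((4 - 1*6) - 1) = 6*((4 - 6) - 1) = 6*(-2 - 1) = 6*(-3) = -18)
(D + ((E(-1) + 6*(-1)) + s))**2 = (-18 + ((3*(-1) + 6*(-1)) + 56))**2 = (-18 + ((-3 - 6) + 56))**2 = (-18 + (-9 + 56))**2 = (-18 + 47)**2 = 29**2 = 841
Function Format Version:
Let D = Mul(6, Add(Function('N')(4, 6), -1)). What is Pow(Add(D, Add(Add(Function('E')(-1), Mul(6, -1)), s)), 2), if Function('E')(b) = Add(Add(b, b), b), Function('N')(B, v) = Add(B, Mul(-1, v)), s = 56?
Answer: 841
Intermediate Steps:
Function('E')(b) = Mul(3, b) (Function('E')(b) = Add(Mul(2, b), b) = Mul(3, b))
D = -18 (D = Mul(6, Add(Add(4, Mul(-1, 6)), -1)) = Mul(6, Add(Add(4, -6), -1)) = Mul(6, Add(-2, -1)) = Mul(6, -3) = -18)
Pow(Add(D, Add(Add(Function('E')(-1), Mul(6, -1)), s)), 2) = Pow(Add(-18, Add(Add(Mul(3, -1), Mul(6, -1)), 56)), 2) = Pow(Add(-18, Add(Add(-3, -6), 56)), 2) = Pow(Add(-18, Add(-9, 56)), 2) = Pow(Add(-18, 47), 2) = Pow(29, 2) = 841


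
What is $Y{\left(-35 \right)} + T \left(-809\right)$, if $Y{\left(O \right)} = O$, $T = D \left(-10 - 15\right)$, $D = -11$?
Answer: $-222510$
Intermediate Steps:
$T = 275$ ($T = - 11 \left(-10 - 15\right) = \left(-11\right) \left(-25\right) = 275$)
$Y{\left(-35 \right)} + T \left(-809\right) = -35 + 275 \left(-809\right) = -35 - 222475 = -222510$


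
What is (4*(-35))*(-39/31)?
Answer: 5460/31 ≈ 176.13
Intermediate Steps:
(4*(-35))*(-39/31) = -(-5460)/31 = -140*(-39/31) = 5460/31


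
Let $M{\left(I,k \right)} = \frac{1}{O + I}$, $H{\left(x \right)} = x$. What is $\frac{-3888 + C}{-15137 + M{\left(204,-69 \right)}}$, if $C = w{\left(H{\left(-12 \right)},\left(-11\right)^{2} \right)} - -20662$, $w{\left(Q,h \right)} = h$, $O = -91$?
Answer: $- \frac{381827}{342096} \approx -1.1161$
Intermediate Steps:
$M{\left(I,k \right)} = \frac{1}{-91 + I}$
$C = 20783$ ($C = \left(-11\right)^{2} - -20662 = 121 + 20662 = 20783$)
$\frac{-3888 + C}{-15137 + M{\left(204,-69 \right)}} = \frac{-3888 + 20783}{-15137 + \frac{1}{-91 + 204}} = \frac{16895}{-15137 + \frac{1}{113}} = \frac{16895}{- \frac{1710480}{113}} = 16895 \left(- \frac{113}{1710480}\right) = - \frac{381827}{342096}$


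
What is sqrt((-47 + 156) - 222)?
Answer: I*sqrt(113) ≈ 10.63*I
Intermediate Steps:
sqrt((-47 + 156) - 222) = sqrt(109 - 222) = sqrt(-113) = I*sqrt(113)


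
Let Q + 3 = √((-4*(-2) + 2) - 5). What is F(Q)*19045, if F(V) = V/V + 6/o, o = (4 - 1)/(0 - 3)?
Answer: -95225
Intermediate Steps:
o = -1 (o = 3/(-3) = 3*(-⅓) = -1)
Q = -3 + √5 (Q = -3 + √((-4*(-2) + 2) - 5) = -3 + √((8 + 2) - 5) = -3 + √(10 - 5) = -3 + √5 ≈ -0.76393)
F(V) = -5 (F(V) = V/V + 6/(-1) = 1 + 6*(-1) = 1 - 6 = -5)
F(Q)*19045 = -5*19045 = -95225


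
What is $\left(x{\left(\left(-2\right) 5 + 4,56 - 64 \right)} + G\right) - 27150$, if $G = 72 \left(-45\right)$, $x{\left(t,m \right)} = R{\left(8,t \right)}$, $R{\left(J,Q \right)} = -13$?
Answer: $-30403$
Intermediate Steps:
$x{\left(t,m \right)} = -13$
$G = -3240$
$\left(x{\left(\left(-2\right) 5 + 4,56 - 64 \right)} + G\right) - 27150 = \left(-13 - 3240\right) - 27150 = -3253 - 27150 = -30403$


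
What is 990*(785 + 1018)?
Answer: 1784970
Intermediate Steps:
990*(785 + 1018) = 990*1803 = 1784970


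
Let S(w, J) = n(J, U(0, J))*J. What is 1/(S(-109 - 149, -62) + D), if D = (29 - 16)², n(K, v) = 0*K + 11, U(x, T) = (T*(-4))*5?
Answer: -1/513 ≈ -0.0019493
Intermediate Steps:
U(x, T) = -20*T (U(x, T) = -4*T*5 = -20*T)
n(K, v) = 11 (n(K, v) = 0 + 11 = 11)
S(w, J) = 11*J
D = 169 (D = 13² = 169)
1/(S(-109 - 149, -62) + D) = 1/(11*(-62) + 169) = 1/(-682 + 169) = 1/(-513) = -1/513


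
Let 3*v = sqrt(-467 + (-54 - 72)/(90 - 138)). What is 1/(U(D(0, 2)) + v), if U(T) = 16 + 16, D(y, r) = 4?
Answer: 2304/77443 - 6*I*sqrt(7430)/77443 ≈ 0.029751 - 0.0066783*I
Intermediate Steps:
U(T) = 32
v = I*sqrt(7430)/12 (v = sqrt(-467 + (-54 - 72)/(90 - 138))/3 = sqrt(-467 - 126/(-48))/3 = sqrt(-467 - 126*(-1/48))/3 = sqrt(-467 + 21/8)/3 = sqrt(-3715/8)/3 = (I*sqrt(7430)/4)/3 = I*sqrt(7430)/12 ≈ 7.1831*I)
1/(U(D(0, 2)) + v) = 1/(32 + I*sqrt(7430)/12)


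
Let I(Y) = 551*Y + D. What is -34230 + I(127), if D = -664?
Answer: 35083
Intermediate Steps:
I(Y) = -664 + 551*Y (I(Y) = 551*Y - 664 = -664 + 551*Y)
-34230 + I(127) = -34230 + (-664 + 551*127) = -34230 + (-664 + 69977) = -34230 + 69313 = 35083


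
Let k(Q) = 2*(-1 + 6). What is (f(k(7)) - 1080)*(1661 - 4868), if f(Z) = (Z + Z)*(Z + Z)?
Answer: 2180760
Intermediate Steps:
k(Q) = 10 (k(Q) = 2*5 = 10)
f(Z) = 4*Z² (f(Z) = (2*Z)*(2*Z) = 4*Z²)
(f(k(7)) - 1080)*(1661 - 4868) = (4*10² - 1080)*(1661 - 4868) = (4*100 - 1080)*(-3207) = (400 - 1080)*(-3207) = -680*(-3207) = 2180760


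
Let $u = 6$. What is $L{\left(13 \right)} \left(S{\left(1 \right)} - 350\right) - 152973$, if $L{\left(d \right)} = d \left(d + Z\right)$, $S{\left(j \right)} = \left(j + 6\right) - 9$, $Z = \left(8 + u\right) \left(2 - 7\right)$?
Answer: $107859$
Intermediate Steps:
$Z = -70$ ($Z = \left(8 + 6\right) \left(2 - 7\right) = 14 \left(-5\right) = -70$)
$S{\left(j \right)} = -3 + j$ ($S{\left(j \right)} = \left(6 + j\right) - 9 = -3 + j$)
$L{\left(d \right)} = d \left(-70 + d\right)$ ($L{\left(d \right)} = d \left(d - 70\right) = d \left(-70 + d\right)$)
$L{\left(13 \right)} \left(S{\left(1 \right)} - 350\right) - 152973 = 13 \left(-70 + 13\right) \left(\left(-3 + 1\right) - 350\right) - 152973 = 13 \left(-57\right) \left(-2 - 350\right) - 152973 = \left(-741\right) \left(-352\right) - 152973 = 260832 - 152973 = 107859$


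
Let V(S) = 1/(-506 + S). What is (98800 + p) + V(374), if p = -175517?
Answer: -10126645/132 ≈ -76717.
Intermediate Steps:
(98800 + p) + V(374) = (98800 - 175517) + 1/(-506 + 374) = -76717 + 1/(-132) = -76717 - 1/132 = -10126645/132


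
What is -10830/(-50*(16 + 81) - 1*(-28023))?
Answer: -10830/23173 ≈ -0.46735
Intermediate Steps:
-10830/(-50*(16 + 81) - 1*(-28023)) = -10830/(-50*97 + 28023) = -10830/(-4850 + 28023) = -10830/23173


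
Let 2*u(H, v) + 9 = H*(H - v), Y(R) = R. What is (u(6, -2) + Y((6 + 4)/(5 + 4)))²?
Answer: 137641/324 ≈ 424.82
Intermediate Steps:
u(H, v) = -9/2 + H*(H - v)/2 (u(H, v) = -9/2 + (H*(H - v))/2 = -9/2 + H*(H - v)/2)
(u(6, -2) + Y((6 + 4)/(5 + 4)))² = ((-9/2 + (½)*6² - ½*6*(-2)) + (6 + 4)/(5 + 4))² = ((-9/2 + (½)*36 + 6) + 10/9)² = ((-9/2 + 18 + 6) + 10*(⅑))² = (39/2 + 10/9)² = (371/18)² = 137641/324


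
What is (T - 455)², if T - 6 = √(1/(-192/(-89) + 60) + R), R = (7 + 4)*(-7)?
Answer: 1114830857/5532 - 2245*I*√23559405/1383 ≈ 2.0152e+5 - 7879.1*I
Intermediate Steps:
R = -77 (R = 11*(-7) = -77)
T = 6 + 5*I*√23559405/2766 (T = 6 + √(1/(-192/(-89) + 60) - 77) = 6 + √(1/(-192*(-1/89) + 60) - 77) = 6 + √(1/(192/89 + 60) - 77) = 6 + √(1/(5532/89) - 77) = 6 + √(89/5532 - 77) = 6 + √(-425875/5532) = 6 + 5*I*√23559405/2766 ≈ 6.0 + 8.774*I)
(T - 455)² = ((6 + 5*I*√23559405/2766) - 455)² = (-449 + 5*I*√23559405/2766)²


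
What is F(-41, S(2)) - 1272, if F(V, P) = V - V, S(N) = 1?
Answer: -1272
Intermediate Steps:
F(V, P) = 0
F(-41, S(2)) - 1272 = 0 - 1272 = -1272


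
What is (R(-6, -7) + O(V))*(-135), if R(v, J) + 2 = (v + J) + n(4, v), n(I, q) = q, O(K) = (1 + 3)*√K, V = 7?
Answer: 2835 - 540*√7 ≈ 1406.3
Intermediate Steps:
O(K) = 4*√K
R(v, J) = -2 + J + 2*v (R(v, J) = -2 + ((v + J) + v) = -2 + ((J + v) + v) = -2 + (J + 2*v) = -2 + J + 2*v)
(R(-6, -7) + O(V))*(-135) = ((-2 - 7 + 2*(-6)) + 4*√7)*(-135) = ((-2 - 7 - 12) + 4*√7)*(-135) = (-21 + 4*√7)*(-135) = 2835 - 540*√7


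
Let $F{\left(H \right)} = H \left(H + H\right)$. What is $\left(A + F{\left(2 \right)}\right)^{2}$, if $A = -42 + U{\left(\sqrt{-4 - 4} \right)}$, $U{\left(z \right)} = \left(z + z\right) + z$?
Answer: $1084 - 408 i \sqrt{2} \approx 1084.0 - 577.0 i$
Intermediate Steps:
$U{\left(z \right)} = 3 z$ ($U{\left(z \right)} = 2 z + z = 3 z$)
$F{\left(H \right)} = 2 H^{2}$ ($F{\left(H \right)} = H 2 H = 2 H^{2}$)
$A = -42 + 6 i \sqrt{2}$ ($A = -42 + 3 \sqrt{-4 - 4} = -42 + 3 \sqrt{-8} = -42 + 3 \cdot 2 i \sqrt{2} = -42 + 6 i \sqrt{2} \approx -42.0 + 8.4853 i$)
$\left(A + F{\left(2 \right)}\right)^{2} = \left(\left(-42 + 6 i \sqrt{2}\right) + 2 \cdot 2^{2}\right)^{2} = \left(\left(-42 + 6 i \sqrt{2}\right) + 2 \cdot 4\right)^{2} = \left(\left(-42 + 6 i \sqrt{2}\right) + 8\right)^{2} = \left(-34 + 6 i \sqrt{2}\right)^{2}$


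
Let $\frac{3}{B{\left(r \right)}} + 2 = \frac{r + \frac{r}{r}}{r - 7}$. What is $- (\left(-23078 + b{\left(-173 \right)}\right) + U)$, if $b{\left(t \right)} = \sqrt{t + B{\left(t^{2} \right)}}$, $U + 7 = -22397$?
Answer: $45482 - \frac{2 i \sqrt{9843366227}}{14957} \approx 45482.0 - 13.267 i$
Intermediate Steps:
$U = -22404$ ($U = -7 - 22397 = -22404$)
$B{\left(r \right)} = \frac{3}{-2 + \frac{1 + r}{-7 + r}}$ ($B{\left(r \right)} = \frac{3}{-2 + \frac{r + \frac{r}{r}}{r - 7}} = \frac{3}{-2 + \frac{r + 1}{-7 + r}} = \frac{3}{-2 + \frac{1 + r}{-7 + r}}$)
$b{\left(t \right)} = \sqrt{t + \frac{3 \left(7 - t^{2}\right)}{-15 + t^{2}}}$
$- (\left(-23078 + b{\left(-173 \right)}\right) + U) = - (\left(-23078 + \sqrt{\frac{21 - 3 \left(-173\right)^{2} - 173 \left(-15 + \left(-173\right)^{2}\right)}{-15 + \left(-173\right)^{2}}}\right) - 22404) = - (\left(-23078 + \sqrt{\frac{21 - 89787 - 173 \left(-15 + 29929\right)}{-15 + 29929}}\right) - 22404) = - (\left(-23078 + \sqrt{\frac{21 - 89787 - 5175122}{29914}}\right) - 22404) = - (\left(-23078 + \sqrt{\frac{1}{29914} \left(-5264888\right)}\right) - 22404) = - (\left(-23078 + \sqrt{- \frac{2632444}{14957}}\right) - 22404) = - (\left(-23078 + \frac{2 i \sqrt{9843366227}}{14957}\right) - 22404) = - (-45482 + \frac{2 i \sqrt{9843366227}}{14957}) = 45482 - \frac{2 i \sqrt{9843366227}}{14957}$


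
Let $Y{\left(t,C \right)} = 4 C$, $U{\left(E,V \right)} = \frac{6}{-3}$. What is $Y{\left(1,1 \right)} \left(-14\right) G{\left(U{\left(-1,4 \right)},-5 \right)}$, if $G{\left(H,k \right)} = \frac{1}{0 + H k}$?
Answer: $- \frac{28}{5} \approx -5.6$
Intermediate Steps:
$U{\left(E,V \right)} = -2$ ($U{\left(E,V \right)} = 6 \left(- \frac{1}{3}\right) = -2$)
$G{\left(H,k \right)} = \frac{1}{H k}$
$Y{\left(1,1 \right)} \left(-14\right) G{\left(U{\left(-1,4 \right)},-5 \right)} = 4 \cdot 1 \left(-14\right) \frac{1}{\left(-2\right) \left(-5\right)} = 4 \left(-14\right) \left(\left(- \frac{1}{2}\right) \left(- \frac{1}{5}\right)\right) = \left(-56\right) \frac{1}{10} = - \frac{28}{5}$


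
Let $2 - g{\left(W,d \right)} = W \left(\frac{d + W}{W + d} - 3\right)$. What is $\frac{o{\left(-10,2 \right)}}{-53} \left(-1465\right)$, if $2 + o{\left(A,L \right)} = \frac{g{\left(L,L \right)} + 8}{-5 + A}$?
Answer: $- \frac{12892}{159} \approx -81.082$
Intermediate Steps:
$g{\left(W,d \right)} = 2 + 2 W$ ($g{\left(W,d \right)} = 2 - W \left(\frac{d + W}{W + d} - 3\right) = 2 - W \left(\frac{W + d}{W + d} - 3\right) = 2 - W \left(1 - 3\right) = 2 - W \left(-2\right) = 2 - - 2 W = 2 + 2 W$)
$o{\left(A,L \right)} = -2 + \frac{10 + 2 L}{-5 + A}$ ($o{\left(A,L \right)} = -2 + \frac{\left(2 + 2 L\right) + 8}{-5 + A} = -2 + \frac{10 + 2 L}{-5 + A}$)
$\frac{o{\left(-10,2 \right)}}{-53} \left(-1465\right) = \frac{2 \frac{1}{-5 - 10} \left(10 + 2 - -10\right)}{-53} \left(-1465\right) = \frac{2 \left(10 + 2 + 10\right)}{-15} \left(- \frac{1}{53}\right) \left(-1465\right) = 2 \left(- \frac{1}{15}\right) 22 \left(- \frac{1}{53}\right) \left(-1465\right) = \left(- \frac{44}{15}\right) \left(- \frac{1}{53}\right) \left(-1465\right) = \frac{44}{795} \left(-1465\right) = - \frac{12892}{159}$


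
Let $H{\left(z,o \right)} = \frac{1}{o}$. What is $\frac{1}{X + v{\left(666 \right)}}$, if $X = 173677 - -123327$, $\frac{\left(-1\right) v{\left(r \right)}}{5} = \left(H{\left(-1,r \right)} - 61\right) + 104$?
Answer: $\frac{666}{197661469} \approx 3.3694 \cdot 10^{-6}$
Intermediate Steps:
$v{\left(r \right)} = -215 - \frac{5}{r}$ ($v{\left(r \right)} = - 5 \left(\left(\frac{1}{r} - 61\right) + 104\right) = - 5 \left(\left(-61 + \frac{1}{r}\right) + 104\right) = - 5 \left(43 + \frac{1}{r}\right) = -215 - \frac{5}{r}$)
$X = 297004$ ($X = 173677 + 123327 = 297004$)
$\frac{1}{X + v{\left(666 \right)}} = \frac{1}{297004 - \left(215 + \frac{5}{666}\right)} = \frac{1}{297004 - \frac{143195}{666}} = \frac{1}{\frac{197661469}{666}} = \frac{666}{197661469}$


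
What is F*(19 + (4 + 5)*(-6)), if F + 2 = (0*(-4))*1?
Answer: 70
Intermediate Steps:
F = -2 (F = -2 + (0*(-4))*1 = -2 + 0*1 = -2 + 0 = -2)
F*(19 + (4 + 5)*(-6)) = -2*(19 + (4 + 5)*(-6)) = -2*(19 + 9*(-6)) = -2*(19 - 54) = -2*(-35) = 70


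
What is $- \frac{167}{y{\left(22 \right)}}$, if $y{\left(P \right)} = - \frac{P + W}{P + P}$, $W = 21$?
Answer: $\frac{7348}{43} \approx 170.88$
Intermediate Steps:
$y{\left(P \right)} = - \frac{21 + P}{2 P}$ ($y{\left(P \right)} = - \frac{P + 21}{P + P} = - \frac{21 + P}{2 P}$)
$- \frac{167}{y{\left(22 \right)}} = - \frac{167}{\frac{1}{2} \cdot \frac{1}{22} \left(-21 - 22\right)} = - \frac{167}{\frac{1}{2} \cdot \frac{1}{22} \left(-43\right)} = - \frac{167}{- \frac{43}{44}} = \left(-167\right) \left(- \frac{44}{43}\right) = \frac{7348}{43}$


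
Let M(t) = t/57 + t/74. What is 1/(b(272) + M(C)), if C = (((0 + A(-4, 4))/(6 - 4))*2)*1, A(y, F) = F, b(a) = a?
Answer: 2109/573910 ≈ 0.0036748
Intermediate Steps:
C = 4 (C = (((0 + 4)/(6 - 4))*2)*1 = ((4/2)*2)*1 = ((4*(½))*2)*1 = (2*2)*1 = 4*1 = 4)
M(t) = 131*t/4218 (M(t) = t*(1/57) + t*(1/74) = t/57 + t/74 = 131*t/4218)
1/(b(272) + M(C)) = 1/(272 + (131/4218)*4) = 1/(272 + 262/2109) = 1/(573910/2109) = 2109/573910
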